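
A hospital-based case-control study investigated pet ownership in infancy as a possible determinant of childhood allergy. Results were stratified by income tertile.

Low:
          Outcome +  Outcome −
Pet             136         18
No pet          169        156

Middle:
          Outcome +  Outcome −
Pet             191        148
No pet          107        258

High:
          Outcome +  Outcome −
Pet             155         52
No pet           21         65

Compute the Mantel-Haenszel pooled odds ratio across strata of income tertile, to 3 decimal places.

4.565

OR_MH = Σ(aᵢdᵢ/nᵢ) / Σ(bᵢcᵢ/nᵢ), where nᵢ is the stratum total.
Stratum 1 (Low): n = 479; a·d/n = 136·156/479 = 44.2923; b·c/n = 18·169/479 = 6.3507
Stratum 2 (Middle): n = 704; a·d/n = 191·258/704 = 69.9972; b·c/n = 148·107/704 = 22.4943
Stratum 3 (High): n = 293; a·d/n = 155·65/293 = 34.3857; b·c/n = 52·21/293 = 3.7270
OR_MH = (44.2923 + 69.9972 + 34.3857) / (6.3507 + 22.4943 + 3.7270) = 148.6751 / 32.5720 = 4.56450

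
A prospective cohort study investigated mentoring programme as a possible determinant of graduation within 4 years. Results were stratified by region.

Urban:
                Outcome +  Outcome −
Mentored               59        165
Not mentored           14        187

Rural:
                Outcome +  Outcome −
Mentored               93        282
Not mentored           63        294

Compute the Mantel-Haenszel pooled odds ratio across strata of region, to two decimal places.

OR_MH = Σ(aᵢdᵢ/nᵢ) / Σ(bᵢcᵢ/nᵢ), where nᵢ is the stratum total.
Stratum 1 (Urban): n = 425; a·d/n = 59·187/425 = 25.9600; b·c/n = 165·14/425 = 5.4353
Stratum 2 (Rural): n = 732; a·d/n = 93·294/732 = 37.3525; b·c/n = 282·63/732 = 24.2705
OR_MH = (25.9600 + 37.3525) / (5.4353 + 24.2705) = 63.3125 / 29.7058 = 2.13132

2.13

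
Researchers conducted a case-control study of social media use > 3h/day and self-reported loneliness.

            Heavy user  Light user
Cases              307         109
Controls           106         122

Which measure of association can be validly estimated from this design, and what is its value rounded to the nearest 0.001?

Reading the table with exposure as columns: a = 307 (Heavy user, case), b = 106 (Heavy user, non-case), c = 109 (Light user, case), d = 122.
This is a case-control study: participants were sampled on outcome status, so risks in the source population cannot be estimated directly — relative risk is not valid here. The odds ratio is the appropriate measure.
OR = (a·d)/(b·c) = (307 × 122) / (106 × 109) = 37454 / 11554 = 3.24165

3.242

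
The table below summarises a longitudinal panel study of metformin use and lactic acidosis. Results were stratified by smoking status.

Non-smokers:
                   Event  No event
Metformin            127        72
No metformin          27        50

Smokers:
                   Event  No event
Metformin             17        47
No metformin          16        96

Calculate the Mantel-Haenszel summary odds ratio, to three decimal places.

2.853

OR_MH = Σ(aᵢdᵢ/nᵢ) / Σ(bᵢcᵢ/nᵢ), where nᵢ is the stratum total.
Stratum 1 (Non-smokers): n = 276; a·d/n = 127·50/276 = 23.0072; b·c/n = 72·27/276 = 7.0435
Stratum 2 (Smokers): n = 176; a·d/n = 17·96/176 = 9.2727; b·c/n = 47·16/176 = 4.2727
OR_MH = (23.0072 + 9.2727) / (7.0435 + 4.2727) = 32.2800 / 11.3162 = 2.85254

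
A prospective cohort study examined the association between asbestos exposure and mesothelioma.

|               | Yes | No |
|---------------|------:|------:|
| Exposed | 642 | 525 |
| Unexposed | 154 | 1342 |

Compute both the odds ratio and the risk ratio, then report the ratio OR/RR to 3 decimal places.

Cells: a = 642, b = 525, c = 154, d = 1342.
OR = (642·1342)/(525·154) = 861564/80850 = 10.65633
Risk in exposed = 642/1167 = 0.55013; risk in unexposed = 154/1496 = 0.10294; RR = 5.34411
OR/RR = 10.65633 / 5.34411 = 1.99403
The outcome is not rare, so the OR lies further from 1 than the RR.

1.994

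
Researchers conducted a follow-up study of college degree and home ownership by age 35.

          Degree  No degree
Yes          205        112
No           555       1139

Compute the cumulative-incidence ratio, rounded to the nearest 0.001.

3.013

Reading the table with exposure as columns: a = 205 (Degree, case), b = 555 (Degree, non-case), c = 112 (No degree, case), d = 1139.
Risk in exposed = 205/760 = 0.26974; risk in unexposed = 112/1251 = 0.08953.
RR = 0.26974 / 0.08953 = 3.01286
The risk among the exposed is 3.01 times that among the unexposed.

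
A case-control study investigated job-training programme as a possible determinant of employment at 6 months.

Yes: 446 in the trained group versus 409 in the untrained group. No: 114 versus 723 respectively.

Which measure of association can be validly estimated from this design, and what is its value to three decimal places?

From the description: a = 446, b = 114, c = 409, d = 723.
This is a case-control study: participants were sampled on outcome status, so risks in the source population cannot be estimated directly — relative risk is not valid here. The odds ratio is the appropriate measure.
OR = (a·d)/(b·c) = (446 × 723) / (114 × 409) = 322458 / 46626 = 6.91584

6.916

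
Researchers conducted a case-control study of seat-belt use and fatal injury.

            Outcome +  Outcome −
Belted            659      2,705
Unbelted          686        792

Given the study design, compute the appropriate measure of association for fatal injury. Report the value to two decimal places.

Cells: a = 659, b = 2705, c = 686, d = 792.
This is a case-control study: participants were sampled on outcome status, so risks in the source population cannot be estimated directly — relative risk is not valid here. The odds ratio is the appropriate measure.
OR = (a·d)/(b·c) = (659 × 792) / (2705 × 686) = 521928 / 1855630 = 0.28127

0.28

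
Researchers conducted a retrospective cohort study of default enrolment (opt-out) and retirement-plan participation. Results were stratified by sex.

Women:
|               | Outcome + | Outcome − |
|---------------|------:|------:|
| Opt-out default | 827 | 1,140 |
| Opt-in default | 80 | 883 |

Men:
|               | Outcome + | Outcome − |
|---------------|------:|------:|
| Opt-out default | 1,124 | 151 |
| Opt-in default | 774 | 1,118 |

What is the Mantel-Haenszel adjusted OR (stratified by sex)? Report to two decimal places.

9.50

OR_MH = Σ(aᵢdᵢ/nᵢ) / Σ(bᵢcᵢ/nᵢ), where nᵢ is the stratum total.
Stratum 1 (Women): n = 2930; a·d/n = 827·883/2930 = 249.2290; b·c/n = 1140·80/2930 = 31.1263
Stratum 2 (Men): n = 3167; a·d/n = 1124·1118/3167 = 396.7894; b·c/n = 151·774/3167 = 36.9037
OR_MH = (249.2290 + 396.7894) / (31.1263 + 36.9037) = 646.0184 / 68.0300 = 9.49608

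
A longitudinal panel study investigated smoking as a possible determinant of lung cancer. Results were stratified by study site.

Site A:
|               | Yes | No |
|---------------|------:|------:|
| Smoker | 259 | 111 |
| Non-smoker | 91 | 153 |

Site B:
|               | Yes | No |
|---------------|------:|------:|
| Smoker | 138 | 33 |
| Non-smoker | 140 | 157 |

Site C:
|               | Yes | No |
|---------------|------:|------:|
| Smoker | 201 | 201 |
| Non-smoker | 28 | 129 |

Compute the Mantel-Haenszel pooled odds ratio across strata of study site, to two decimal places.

OR_MH = Σ(aᵢdᵢ/nᵢ) / Σ(bᵢcᵢ/nᵢ), where nᵢ is the stratum total.
Stratum 1 (Site A): n = 614; a·d/n = 259·153/614 = 64.5391; b·c/n = 111·91/614 = 16.4511
Stratum 2 (Site B): n = 468; a·d/n = 138·157/468 = 46.2949; b·c/n = 33·140/468 = 9.8718
Stratum 3 (Site C): n = 559; a·d/n = 201·129/559 = 46.3846; b·c/n = 201·28/559 = 10.0680
OR_MH = (64.5391 + 46.2949 + 46.3846) / (16.4511 + 9.8718 + 10.0680) = 157.2186 / 36.3909 = 4.32027

4.32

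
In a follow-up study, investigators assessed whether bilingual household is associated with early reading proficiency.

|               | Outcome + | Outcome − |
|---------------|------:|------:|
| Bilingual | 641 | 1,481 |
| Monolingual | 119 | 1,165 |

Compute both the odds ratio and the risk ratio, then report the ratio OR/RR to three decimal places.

1.300

Cells: a = 641, b = 1481, c = 119, d = 1165.
OR = (641·1165)/(1481·119) = 746765/176239 = 4.23723
Risk in exposed = 641/2122 = 0.30207; risk in unexposed = 119/1284 = 0.09268; RR = 3.25935
OR/RR = 4.23723 / 3.25935 = 1.30002
The outcome is not rare, so the OR lies further from 1 than the RR.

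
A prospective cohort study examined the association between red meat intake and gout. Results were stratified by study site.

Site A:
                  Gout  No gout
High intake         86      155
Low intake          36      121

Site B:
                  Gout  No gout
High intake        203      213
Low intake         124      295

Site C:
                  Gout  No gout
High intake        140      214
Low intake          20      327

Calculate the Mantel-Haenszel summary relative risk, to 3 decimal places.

2.189

RR_MH = Σ(aᵢ·n₀ᵢ/nᵢ) / Σ(cᵢ·n₁ᵢ/nᵢ), with n₁ᵢ = aᵢ+bᵢ (exposed), n₀ᵢ = cᵢ+dᵢ (unexposed), nᵢ = n₁ᵢ+n₀ᵢ.
Stratum 1 (Site A): n₁ = 241, n₀ = 157, n = 398; a·n₀/n = 86·157/398 = 33.9246; c·n₁/n = 36·241/398 = 21.7990
Stratum 2 (Site B): n₁ = 416, n₀ = 419, n = 835; a·n₀/n = 203·419/835 = 101.8647; c·n₁/n = 124·416/835 = 61.7772
Stratum 3 (Site C): n₁ = 354, n₀ = 347, n = 701; a·n₀/n = 140·347/701 = 69.3010; c·n₁/n = 20·354/701 = 10.0999
RR_MH = (33.9246 + 101.8647 + 69.3010) / (21.7990 + 61.7772 + 10.0999) = 205.0903 / 93.6761 = 2.18936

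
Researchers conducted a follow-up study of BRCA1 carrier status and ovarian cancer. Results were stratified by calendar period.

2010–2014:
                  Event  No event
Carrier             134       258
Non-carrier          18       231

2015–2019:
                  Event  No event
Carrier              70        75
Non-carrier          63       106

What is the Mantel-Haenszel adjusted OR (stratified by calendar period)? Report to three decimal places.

3.226

OR_MH = Σ(aᵢdᵢ/nᵢ) / Σ(bᵢcᵢ/nᵢ), where nᵢ is the stratum total.
Stratum 1 (2010–2014): n = 641; a·d/n = 134·231/641 = 48.2902; b·c/n = 258·18/641 = 7.2449
Stratum 2 (2015–2019): n = 314; a·d/n = 70·106/314 = 23.6306; b·c/n = 75·63/314 = 15.0478
OR_MH = (48.2902 + 23.6306) / (7.2449 + 15.0478) = 71.9207 / 22.2927 = 3.22620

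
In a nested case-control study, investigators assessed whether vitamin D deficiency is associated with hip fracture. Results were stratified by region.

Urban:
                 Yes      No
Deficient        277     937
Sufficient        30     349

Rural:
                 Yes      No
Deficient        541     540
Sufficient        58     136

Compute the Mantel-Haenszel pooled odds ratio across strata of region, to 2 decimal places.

2.80

OR_MH = Σ(aᵢdᵢ/nᵢ) / Σ(bᵢcᵢ/nᵢ), where nᵢ is the stratum total.
Stratum 1 (Urban): n = 1593; a·d/n = 277·349/1593 = 60.6861; b·c/n = 937·30/1593 = 17.6460
Stratum 2 (Rural): n = 1275; a·d/n = 541·136/1275 = 57.7067; b·c/n = 540·58/1275 = 24.5647
OR_MH = (60.6861 + 57.7067) / (17.6460 + 24.5647) = 118.3928 / 42.2107 = 2.80481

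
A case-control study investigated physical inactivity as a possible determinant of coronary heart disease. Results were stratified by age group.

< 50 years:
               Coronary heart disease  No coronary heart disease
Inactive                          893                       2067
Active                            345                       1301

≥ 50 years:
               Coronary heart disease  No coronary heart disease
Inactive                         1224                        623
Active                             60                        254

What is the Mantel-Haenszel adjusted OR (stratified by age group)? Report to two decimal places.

2.30

OR_MH = Σ(aᵢdᵢ/nᵢ) / Σ(bᵢcᵢ/nᵢ), where nᵢ is the stratum total.
Stratum 1 (< 50 years): n = 4606; a·d/n = 893·1301/4606 = 252.2347; b·c/n = 2067·345/4606 = 154.8231
Stratum 2 (≥ 50 years): n = 2161; a·d/n = 1224·254/2161 = 143.8667; b·c/n = 623·60/2161 = 17.2975
OR_MH = (252.2347 + 143.8667) / (154.8231 + 17.2975) = 396.1014 / 172.1206 = 2.30130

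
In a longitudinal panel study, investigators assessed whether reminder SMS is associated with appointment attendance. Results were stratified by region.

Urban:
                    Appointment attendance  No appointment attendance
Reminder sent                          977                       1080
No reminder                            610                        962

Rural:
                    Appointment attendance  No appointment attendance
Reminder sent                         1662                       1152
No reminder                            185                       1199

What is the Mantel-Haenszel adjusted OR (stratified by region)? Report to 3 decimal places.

3.158

OR_MH = Σ(aᵢdᵢ/nᵢ) / Σ(bᵢcᵢ/nᵢ), where nᵢ is the stratum total.
Stratum 1 (Urban): n = 3629; a·d/n = 977·962/3629 = 258.9898; b·c/n = 1080·610/3629 = 181.5376
Stratum 2 (Rural): n = 4198; a·d/n = 1662·1199/4198 = 474.6875; b·c/n = 1152·185/4198 = 50.7670
OR_MH = (258.9898 + 474.6875) / (181.5376 + 50.7670) = 733.6773 / 232.3046 = 3.15825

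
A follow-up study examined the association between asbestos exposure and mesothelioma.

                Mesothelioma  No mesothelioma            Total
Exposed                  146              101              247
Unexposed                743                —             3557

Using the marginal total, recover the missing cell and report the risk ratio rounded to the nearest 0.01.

The missing cell is in the unexposed row: 3557 − 743 = 2814.
So a = 146, b = 101, c = 743, d = 2814.
RR = [a/(a+b)] / [c/(c+d)] = (146/247) / (743/3557) = 0.59109/0.20888 = 2.82977

2.83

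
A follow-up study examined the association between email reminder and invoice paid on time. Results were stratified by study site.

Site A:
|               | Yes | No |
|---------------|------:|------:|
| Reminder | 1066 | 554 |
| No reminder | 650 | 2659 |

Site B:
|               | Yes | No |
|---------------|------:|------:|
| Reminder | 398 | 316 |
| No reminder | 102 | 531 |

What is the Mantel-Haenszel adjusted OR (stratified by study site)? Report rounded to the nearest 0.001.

OR_MH = Σ(aᵢdᵢ/nᵢ) / Σ(bᵢcᵢ/nᵢ), where nᵢ is the stratum total.
Stratum 1 (Site A): n = 4929; a·d/n = 1066·2659/4929 = 575.0647; b·c/n = 554·650/4929 = 73.0574
Stratum 2 (Site B): n = 1347; a·d/n = 398·531/1347 = 156.8953; b·c/n = 316·102/1347 = 23.9287
OR_MH = (575.0647 + 156.8953) / (73.0574 + 23.9287) = 731.9600 / 96.9861 = 7.54706

7.547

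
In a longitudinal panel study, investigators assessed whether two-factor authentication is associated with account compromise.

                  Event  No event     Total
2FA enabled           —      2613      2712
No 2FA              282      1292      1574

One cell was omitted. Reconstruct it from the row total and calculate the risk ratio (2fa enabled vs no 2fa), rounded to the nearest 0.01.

The missing cell is in the exposed row: 2712 − 2613 = 99.
So a = 99, b = 2613, c = 282, d = 1292.
RR = [a/(a+b)] / [c/(c+d)] = (99/2712) / (282/1574) = 0.03650/0.17916 = 0.20375

0.20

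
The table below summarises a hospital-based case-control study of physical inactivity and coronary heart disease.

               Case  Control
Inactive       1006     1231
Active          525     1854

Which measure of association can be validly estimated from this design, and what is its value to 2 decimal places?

2.89

Cells: a = 1006, b = 1231, c = 525, d = 1854.
This is a hospital-based case-control study: participants were sampled on outcome status, so risks in the source population cannot be estimated directly — relative risk is not valid here. The odds ratio is the appropriate measure.
OR = (a·d)/(b·c) = (1006 × 1854) / (1231 × 525) = 1865124 / 646275 = 2.88596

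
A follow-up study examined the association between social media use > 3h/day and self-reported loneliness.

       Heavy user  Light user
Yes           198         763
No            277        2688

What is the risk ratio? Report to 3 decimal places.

Reading the table with exposure as columns: a = 198 (Heavy user, case), b = 277 (Heavy user, non-case), c = 763 (Light user, case), d = 2688.
Risk in exposed = 198/475 = 0.41684; risk in unexposed = 763/3451 = 0.22110.
RR = 0.41684 / 0.22110 = 1.88535
The risk among the exposed is 1.89 times that among the unexposed.

1.885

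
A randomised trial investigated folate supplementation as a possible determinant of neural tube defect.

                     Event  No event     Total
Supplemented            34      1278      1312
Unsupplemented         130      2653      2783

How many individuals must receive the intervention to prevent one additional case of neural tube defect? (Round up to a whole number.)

Risk in treated group = 34/1312 = 0.02591; risk in control = 130/2783 = 0.04671.
Absolute risk reduction = 0.04671 − 0.02591 = 0.02080
NNT = 1 / ARR = 1 / 0.02080 = 48.083 → round up → 49

49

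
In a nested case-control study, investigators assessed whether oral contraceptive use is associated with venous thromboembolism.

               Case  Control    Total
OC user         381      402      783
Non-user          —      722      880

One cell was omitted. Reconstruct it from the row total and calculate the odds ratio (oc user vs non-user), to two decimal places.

The missing cell is in the unexposed row: 880 − 722 = 158.
So a = 381, b = 402, c = 158, d = 722.
OR = (a·d)/(b·c) = (381 × 722) / (402 × 158) = 275082 / 63516 = 4.33091

4.33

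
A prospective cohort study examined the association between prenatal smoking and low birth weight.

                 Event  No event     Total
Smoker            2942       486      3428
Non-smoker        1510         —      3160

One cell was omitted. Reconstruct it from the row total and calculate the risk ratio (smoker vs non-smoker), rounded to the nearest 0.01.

The missing cell is in the unexposed row: 3160 − 1510 = 1650.
So a = 2942, b = 486, c = 1510, d = 1650.
RR = [a/(a+b)] / [c/(c+d)] = (2942/3428) / (1510/3160) = 0.85823/0.47785 = 1.79602

1.80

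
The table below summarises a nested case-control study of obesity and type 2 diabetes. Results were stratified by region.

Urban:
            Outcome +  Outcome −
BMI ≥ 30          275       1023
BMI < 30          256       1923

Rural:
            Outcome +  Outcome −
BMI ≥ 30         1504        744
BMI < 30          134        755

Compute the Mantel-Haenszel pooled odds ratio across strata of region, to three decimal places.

OR_MH = Σ(aᵢdᵢ/nᵢ) / Σ(bᵢcᵢ/nᵢ), where nᵢ is the stratum total.
Stratum 1 (Urban): n = 3477; a·d/n = 275·1923/3477 = 152.0923; b·c/n = 1023·256/3477 = 75.3201
Stratum 2 (Rural): n = 3137; a·d/n = 1504·755/3137 = 361.9764; b·c/n = 744·134/3137 = 31.7807
OR_MH = (152.0923 + 361.9764) / (75.3201 + 31.7807) = 514.0687 / 107.1008 = 4.79986

4.800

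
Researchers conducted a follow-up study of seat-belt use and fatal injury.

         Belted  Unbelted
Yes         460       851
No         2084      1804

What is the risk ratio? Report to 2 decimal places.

Reading the table with exposure as columns: a = 460 (Belted, case), b = 2084 (Belted, non-case), c = 851 (Unbelted, case), d = 1804.
Risk in exposed = 460/2544 = 0.18082; risk in unexposed = 851/2655 = 0.32053.
RR = 0.18082 / 0.32053 = 0.56413
The risk is 44% lower among the exposed than among the unexposed.

0.56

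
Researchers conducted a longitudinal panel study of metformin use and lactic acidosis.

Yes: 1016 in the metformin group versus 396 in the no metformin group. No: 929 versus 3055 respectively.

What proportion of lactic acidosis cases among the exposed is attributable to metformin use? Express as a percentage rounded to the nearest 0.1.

78.0

From the description: a = 1016, b = 929, c = 396, d = 3055.
Risk in exposed = 1016/1945 = 0.52237; risk in unexposed = 396/3451 = 0.11475.
RR = 0.52237/0.11475 = 4.55223
AR% = (RR − 1)/RR × 100 = (4.55223 − 1)/4.55223 × 100 = 78.0327%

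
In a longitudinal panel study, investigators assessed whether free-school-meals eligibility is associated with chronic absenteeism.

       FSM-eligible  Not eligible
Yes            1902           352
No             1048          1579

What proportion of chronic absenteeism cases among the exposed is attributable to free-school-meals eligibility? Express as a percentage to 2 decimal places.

Reading the table with exposure as columns: a = 1902 (FSM-eligible, case), b = 1048 (FSM-eligible, non-case), c = 352 (Not eligible, case), d = 1579.
Risk in exposed = 1902/2950 = 0.64475; risk in unexposed = 352/1931 = 0.18229.
RR = 0.64475/0.18229 = 3.53694
AR% = (RR − 1)/RR × 100 = (3.53694 − 1)/3.53694 × 100 = 71.7270%

71.73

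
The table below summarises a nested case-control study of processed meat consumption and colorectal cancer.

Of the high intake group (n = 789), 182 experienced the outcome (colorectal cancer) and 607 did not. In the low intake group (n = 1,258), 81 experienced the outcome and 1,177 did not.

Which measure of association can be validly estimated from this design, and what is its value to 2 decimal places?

From the description: a = 182, b = 607, c = 81, d = 1177.
This is a nested case-control study: participants were sampled on outcome status, so risks in the source population cannot be estimated directly — relative risk is not valid here. The odds ratio is the appropriate measure.
OR = (a·d)/(b·c) = (182 × 1177) / (607 × 81) = 214214 / 49167 = 4.35687

4.36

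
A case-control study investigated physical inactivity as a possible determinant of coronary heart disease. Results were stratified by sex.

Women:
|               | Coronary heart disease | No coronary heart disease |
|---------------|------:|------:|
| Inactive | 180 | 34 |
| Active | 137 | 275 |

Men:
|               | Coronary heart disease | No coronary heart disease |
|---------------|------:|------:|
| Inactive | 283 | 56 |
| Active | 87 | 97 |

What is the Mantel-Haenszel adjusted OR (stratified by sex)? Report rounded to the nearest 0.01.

7.85

OR_MH = Σ(aᵢdᵢ/nᵢ) / Σ(bᵢcᵢ/nᵢ), where nᵢ is the stratum total.
Stratum 1 (Women): n = 626; a·d/n = 180·275/626 = 79.0735; b·c/n = 34·137/626 = 7.4409
Stratum 2 (Men): n = 523; a·d/n = 283·97/523 = 52.4876; b·c/n = 56·87/523 = 9.3155
OR_MH = (79.0735 + 52.4876) / (7.4409 + 9.3155) = 131.5611 / 16.7564 = 7.85140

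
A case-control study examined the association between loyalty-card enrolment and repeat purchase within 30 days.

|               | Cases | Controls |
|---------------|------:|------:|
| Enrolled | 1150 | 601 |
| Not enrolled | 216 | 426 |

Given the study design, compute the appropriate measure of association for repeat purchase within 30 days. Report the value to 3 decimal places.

Cells: a = 1150, b = 601, c = 216, d = 426.
This is a case-control study: participants were sampled on outcome status, so risks in the source population cannot be estimated directly — relative risk is not valid here. The odds ratio is the appropriate measure.
OR = (a·d)/(b·c) = (1150 × 426) / (601 × 216) = 489900 / 129816 = 3.77380

3.774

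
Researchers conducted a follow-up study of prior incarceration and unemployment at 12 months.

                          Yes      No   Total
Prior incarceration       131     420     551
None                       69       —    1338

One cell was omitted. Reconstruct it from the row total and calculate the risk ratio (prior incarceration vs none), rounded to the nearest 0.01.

The missing cell is in the unexposed row: 1338 − 69 = 1269.
So a = 131, b = 420, c = 69, d = 1269.
RR = [a/(a+b)] / [c/(c+d)] = (131/551) / (69/1338) = 0.23775/0.05157 = 4.61027

4.61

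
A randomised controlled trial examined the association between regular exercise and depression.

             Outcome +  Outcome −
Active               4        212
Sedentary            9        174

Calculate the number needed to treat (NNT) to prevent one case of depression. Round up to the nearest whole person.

33

Risk in treated group = 4/216 = 0.01852; risk in control = 9/183 = 0.04918.
Absolute risk reduction = 0.04918 − 0.01852 = 0.03066
NNT = 1 / ARR = 1 / 0.03066 = 32.614 → round up → 33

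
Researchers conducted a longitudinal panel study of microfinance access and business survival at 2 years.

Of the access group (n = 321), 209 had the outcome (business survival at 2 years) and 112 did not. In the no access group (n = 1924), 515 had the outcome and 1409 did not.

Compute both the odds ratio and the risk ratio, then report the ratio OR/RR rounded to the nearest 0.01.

From the description: a = 209, b = 112, c = 515, d = 1409.
OR = (209·1409)/(112·515) = 294481/57680 = 5.10543
Risk in exposed = 209/321 = 0.65109; risk in unexposed = 515/1924 = 0.26767; RR = 2.43242
OR/RR = 5.10543 / 2.43242 = 2.09891
The outcome is not rare, so the OR lies further from 1 than the RR.

2.10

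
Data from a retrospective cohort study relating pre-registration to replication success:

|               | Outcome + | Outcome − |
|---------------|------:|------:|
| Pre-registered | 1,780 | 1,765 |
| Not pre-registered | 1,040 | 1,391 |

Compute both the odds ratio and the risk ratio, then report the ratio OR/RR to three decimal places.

1.149

Cells: a = 1780, b = 1765, c = 1040, d = 1391.
OR = (1780·1391)/(1765·1040) = 2475980/1835600 = 1.34887
Risk in exposed = 1780/3545 = 0.50212; risk in unexposed = 1040/2431 = 0.42781; RR = 1.17370
OR/RR = 1.34887 / 1.17370 = 1.14925
The outcome is not rare, so the OR lies further from 1 than the RR.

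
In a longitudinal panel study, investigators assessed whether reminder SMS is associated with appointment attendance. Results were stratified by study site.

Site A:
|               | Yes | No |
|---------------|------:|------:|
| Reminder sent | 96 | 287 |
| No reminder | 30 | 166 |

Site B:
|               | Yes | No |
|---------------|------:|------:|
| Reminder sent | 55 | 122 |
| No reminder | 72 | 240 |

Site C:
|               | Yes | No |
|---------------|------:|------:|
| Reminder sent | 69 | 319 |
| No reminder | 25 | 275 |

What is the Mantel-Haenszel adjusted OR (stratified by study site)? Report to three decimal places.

1.848

OR_MH = Σ(aᵢdᵢ/nᵢ) / Σ(bᵢcᵢ/nᵢ), where nᵢ is the stratum total.
Stratum 1 (Site A): n = 579; a·d/n = 96·166/579 = 27.5233; b·c/n = 287·30/579 = 14.8705
Stratum 2 (Site B): n = 489; a·d/n = 55·240/489 = 26.9939; b·c/n = 122·72/489 = 17.9632
Stratum 3 (Site C): n = 688; a·d/n = 69·275/688 = 27.5799; b·c/n = 319·25/688 = 11.5916
OR_MH = (27.5233 + 26.9939 + 27.5799) / (14.8705 + 17.9632 + 11.5916) = 82.0971 / 44.4252 = 1.84798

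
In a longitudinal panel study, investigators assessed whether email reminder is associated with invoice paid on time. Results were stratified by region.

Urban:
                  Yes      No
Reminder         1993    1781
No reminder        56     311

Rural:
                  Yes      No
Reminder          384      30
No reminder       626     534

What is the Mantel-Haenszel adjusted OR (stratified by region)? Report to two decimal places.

7.77

OR_MH = Σ(aᵢdᵢ/nᵢ) / Σ(bᵢcᵢ/nᵢ), where nᵢ is the stratum total.
Stratum 1 (Urban): n = 4141; a·d/n = 1993·311/4141 = 149.6795; b·c/n = 1781·56/4141 = 24.0850
Stratum 2 (Rural): n = 1574; a·d/n = 384·534/1574 = 130.2770; b·c/n = 30·626/1574 = 11.9314
OR_MH = (149.6795 + 130.2770) / (24.0850 + 11.9314) = 279.9565 / 36.0164 = 7.77303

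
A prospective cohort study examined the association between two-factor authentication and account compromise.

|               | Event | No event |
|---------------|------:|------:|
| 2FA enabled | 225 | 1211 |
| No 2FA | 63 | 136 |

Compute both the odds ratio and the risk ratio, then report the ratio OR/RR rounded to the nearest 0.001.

0.810

Cells: a = 225, b = 1211, c = 63, d = 136.
OR = (225·136)/(1211·63) = 30600/76293 = 0.40109
Risk in exposed = 225/1436 = 0.15669; risk in unexposed = 63/199 = 0.31658; RR = 0.49493
OR/RR = 0.40109 / 0.49493 = 0.81039
The outcome is not rare, so the OR lies further from 1 than the RR.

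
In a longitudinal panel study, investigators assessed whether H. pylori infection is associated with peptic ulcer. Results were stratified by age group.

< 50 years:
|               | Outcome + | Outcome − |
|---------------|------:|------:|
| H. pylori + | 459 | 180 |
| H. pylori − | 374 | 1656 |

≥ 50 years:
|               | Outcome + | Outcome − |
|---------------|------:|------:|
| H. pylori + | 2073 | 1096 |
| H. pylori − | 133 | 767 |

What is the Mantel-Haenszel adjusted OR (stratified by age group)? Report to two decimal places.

11.07

OR_MH = Σ(aᵢdᵢ/nᵢ) / Σ(bᵢcᵢ/nᵢ), where nᵢ is the stratum total.
Stratum 1 (< 50 years): n = 2669; a·d/n = 459·1656/2669 = 284.7898; b·c/n = 180·374/2669 = 25.2229
Stratum 2 (≥ 50 years): n = 4069; a·d/n = 2073·767/4069 = 390.7572; b·c/n = 1096·133/4069 = 35.8240
OR_MH = (284.7898 + 390.7572) / (25.2229 + 35.8240) = 675.5470 / 61.0470 = 11.06602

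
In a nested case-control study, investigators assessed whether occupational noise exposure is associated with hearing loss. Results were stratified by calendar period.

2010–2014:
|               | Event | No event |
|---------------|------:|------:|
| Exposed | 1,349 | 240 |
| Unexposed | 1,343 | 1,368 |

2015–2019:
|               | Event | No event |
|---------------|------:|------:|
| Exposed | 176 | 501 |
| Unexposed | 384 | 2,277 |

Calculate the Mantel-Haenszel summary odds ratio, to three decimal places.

OR_MH = Σ(aᵢdᵢ/nᵢ) / Σ(bᵢcᵢ/nᵢ), where nᵢ is the stratum total.
Stratum 1 (2010–2014): n = 4300; a·d/n = 1349·1368/4300 = 429.1702; b·c/n = 240·1343/4300 = 74.9581
Stratum 2 (2015–2019): n = 3338; a·d/n = 176·2277/3338 = 120.0575; b·c/n = 501·384/3338 = 57.6345
OR_MH = (429.1702 + 120.0575) / (74.9581 + 57.6345) = 549.2278 / 132.5927 = 4.14222

4.142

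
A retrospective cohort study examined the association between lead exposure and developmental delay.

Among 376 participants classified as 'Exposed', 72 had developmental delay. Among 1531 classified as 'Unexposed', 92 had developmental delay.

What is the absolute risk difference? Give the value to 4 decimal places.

From the description: a = 72, b = 304, c = 92, d = 1439.
Risk in exposed = 72/376 = 0.191489; risk in unexposed = 92/1531 = 0.060091.
Risk difference = 0.191489 − 0.060091 = 0.131398

0.1314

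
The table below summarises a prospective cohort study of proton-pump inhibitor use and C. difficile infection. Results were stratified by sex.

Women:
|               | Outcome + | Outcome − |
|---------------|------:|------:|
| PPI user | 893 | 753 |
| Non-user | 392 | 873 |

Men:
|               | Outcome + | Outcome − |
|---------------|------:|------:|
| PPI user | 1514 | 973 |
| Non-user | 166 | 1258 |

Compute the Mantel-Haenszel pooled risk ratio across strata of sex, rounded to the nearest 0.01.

RR_MH = Σ(aᵢ·n₀ᵢ/nᵢ) / Σ(cᵢ·n₁ᵢ/nᵢ), with n₁ᵢ = aᵢ+bᵢ (exposed), n₀ᵢ = cᵢ+dᵢ (unexposed), nᵢ = n₁ᵢ+n₀ᵢ.
Stratum 1 (Women): n₁ = 1646, n₀ = 1265, n = 2911; a·n₀/n = 893·1265/2911 = 388.0608; c·n₁/n = 392·1646/2911 = 221.6530
Stratum 2 (Men): n₁ = 2487, n₀ = 1424, n = 3911; a·n₀/n = 1514·1424/3911 = 551.2493; c·n₁/n = 166·2487/3911 = 105.5592
RR_MH = (388.0608 + 551.2493) / (221.6530 + 105.5592) = 939.3101 / 327.2122 = 2.87064

2.87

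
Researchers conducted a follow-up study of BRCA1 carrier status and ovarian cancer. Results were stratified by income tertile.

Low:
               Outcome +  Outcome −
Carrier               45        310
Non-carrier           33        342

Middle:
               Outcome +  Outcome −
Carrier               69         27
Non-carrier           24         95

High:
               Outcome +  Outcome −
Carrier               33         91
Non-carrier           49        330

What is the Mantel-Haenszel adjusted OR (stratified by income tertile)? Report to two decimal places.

2.83

OR_MH = Σ(aᵢdᵢ/nᵢ) / Σ(bᵢcᵢ/nᵢ), where nᵢ is the stratum total.
Stratum 1 (Low): n = 730; a·d/n = 45·342/730 = 21.0822; b·c/n = 310·33/730 = 14.0137
Stratum 2 (Middle): n = 215; a·d/n = 69·95/215 = 30.4884; b·c/n = 27·24/215 = 3.0140
Stratum 3 (High): n = 503; a·d/n = 33·330/503 = 21.6501; b·c/n = 91·49/503 = 8.8648
OR_MH = (21.0822 + 30.4884 + 21.6501) / (14.0137 + 3.0140 + 8.8648) = 73.2207 / 25.8925 = 2.82788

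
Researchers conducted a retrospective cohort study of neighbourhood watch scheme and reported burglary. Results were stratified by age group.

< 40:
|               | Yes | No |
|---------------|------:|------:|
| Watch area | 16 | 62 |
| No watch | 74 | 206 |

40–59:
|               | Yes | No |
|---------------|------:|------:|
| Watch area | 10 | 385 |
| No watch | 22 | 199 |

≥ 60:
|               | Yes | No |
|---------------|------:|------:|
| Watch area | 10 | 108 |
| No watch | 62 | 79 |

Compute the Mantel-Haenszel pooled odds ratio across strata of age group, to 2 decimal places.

0.30

OR_MH = Σ(aᵢdᵢ/nᵢ) / Σ(bᵢcᵢ/nᵢ), where nᵢ is the stratum total.
Stratum 1 (< 40): n = 358; a·d/n = 16·206/358 = 9.2067; b·c/n = 62·74/358 = 12.8156
Stratum 2 (40–59): n = 616; a·d/n = 10·199/616 = 3.2305; b·c/n = 385·22/616 = 13.7500
Stratum 3 (≥ 60): n = 259; a·d/n = 10·79/259 = 3.0502; b·c/n = 108·62/259 = 25.8533
OR_MH = (9.2067 + 3.2305 + 3.0502) / (12.8156 + 13.7500 + 25.8533) = 15.4874 / 52.4189 = 0.29545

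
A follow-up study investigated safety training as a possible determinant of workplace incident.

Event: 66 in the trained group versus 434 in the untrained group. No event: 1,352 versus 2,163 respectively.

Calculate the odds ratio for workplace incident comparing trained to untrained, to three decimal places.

From the description: a = 66, b = 1352, c = 434, d = 2163.
OR = (a·d)/(b·c) = (66 × 2163) / (1352 × 434) = 142758 / 586768 = 0.24330
Exposure is associated with lower odds of workplace incident (OR = 0.24 < 1).

0.243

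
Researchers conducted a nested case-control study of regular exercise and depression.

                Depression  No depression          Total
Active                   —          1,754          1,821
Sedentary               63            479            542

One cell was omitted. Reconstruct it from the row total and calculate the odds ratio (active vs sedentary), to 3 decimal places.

0.290

The missing cell is in the exposed row: 1821 − 1754 = 67.
So a = 67, b = 1754, c = 63, d = 479.
OR = (a·d)/(b·c) = (67 × 479) / (1754 × 63) = 32093 / 110502 = 0.29043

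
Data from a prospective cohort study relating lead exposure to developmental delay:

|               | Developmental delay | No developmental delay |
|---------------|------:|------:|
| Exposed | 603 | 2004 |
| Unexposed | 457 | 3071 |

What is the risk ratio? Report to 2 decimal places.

1.79

Cells: a = 603, b = 2004, c = 457, d = 3071.
Risk in exposed = 603/2607 = 0.23130; risk in unexposed = 457/3528 = 0.12954.
RR = 0.23130 / 0.12954 = 1.78562
The risk among the exposed is 1.79 times that among the unexposed.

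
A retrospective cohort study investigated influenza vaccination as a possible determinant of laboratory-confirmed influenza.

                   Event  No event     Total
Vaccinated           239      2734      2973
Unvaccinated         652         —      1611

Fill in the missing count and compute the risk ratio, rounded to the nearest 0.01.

The missing cell is in the unexposed row: 1611 − 652 = 959.
So a = 239, b = 2734, c = 652, d = 959.
RR = [a/(a+b)] / [c/(c+d)] = (239/2973) / (652/1611) = 0.08039/0.40472 = 0.19863

0.20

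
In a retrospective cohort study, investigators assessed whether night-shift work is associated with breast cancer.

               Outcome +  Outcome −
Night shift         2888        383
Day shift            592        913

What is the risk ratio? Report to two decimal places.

2.24

Cells: a = 2888, b = 383, c = 592, d = 913.
Risk in exposed = 2888/3271 = 0.88291; risk in unexposed = 592/1505 = 0.39336.
RR = 0.88291 / 0.39336 = 2.24456
The risk among the exposed is 2.24 times that among the unexposed.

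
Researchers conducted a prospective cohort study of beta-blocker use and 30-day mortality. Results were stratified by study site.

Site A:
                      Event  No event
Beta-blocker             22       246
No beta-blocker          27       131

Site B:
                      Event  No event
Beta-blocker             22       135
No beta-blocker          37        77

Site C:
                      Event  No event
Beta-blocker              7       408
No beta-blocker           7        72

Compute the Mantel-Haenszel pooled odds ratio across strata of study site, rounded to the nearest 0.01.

0.35

OR_MH = Σ(aᵢdᵢ/nᵢ) / Σ(bᵢcᵢ/nᵢ), where nᵢ is the stratum total.
Stratum 1 (Site A): n = 426; a·d/n = 22·131/426 = 6.7653; b·c/n = 246·27/426 = 15.5915
Stratum 2 (Site B): n = 271; a·d/n = 22·77/271 = 6.2509; b·c/n = 135·37/271 = 18.4317
Stratum 3 (Site C): n = 494; a·d/n = 7·72/494 = 1.0202; b·c/n = 408·7/494 = 5.7814
OR_MH = (6.7653 + 6.2509 + 1.0202) / (15.5915 + 18.4317 + 5.7814) = 14.0364 / 39.8047 = 0.35263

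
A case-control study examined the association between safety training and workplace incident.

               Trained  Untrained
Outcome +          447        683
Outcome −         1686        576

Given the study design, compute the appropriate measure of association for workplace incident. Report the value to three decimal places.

Reading the table with exposure as columns: a = 447 (Trained, case), b = 1686 (Trained, non-case), c = 683 (Untrained, case), d = 576.
This is a case-control study: participants were sampled on outcome status, so risks in the source population cannot be estimated directly — relative risk is not valid here. The odds ratio is the appropriate measure.
OR = (a·d)/(b·c) = (447 × 576) / (1686 × 683) = 257472 / 1151538 = 0.22359

0.224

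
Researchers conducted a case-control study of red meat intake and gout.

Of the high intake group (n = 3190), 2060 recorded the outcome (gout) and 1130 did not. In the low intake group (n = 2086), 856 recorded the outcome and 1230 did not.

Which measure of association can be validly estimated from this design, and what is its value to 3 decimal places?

2.620

From the description: a = 2060, b = 1130, c = 856, d = 1230.
This is a case-control study: participants were sampled on outcome status, so risks in the source population cannot be estimated directly — relative risk is not valid here. The odds ratio is the appropriate measure.
OR = (a·d)/(b·c) = (2060 × 1230) / (1130 × 856) = 2533800 / 967280 = 2.61951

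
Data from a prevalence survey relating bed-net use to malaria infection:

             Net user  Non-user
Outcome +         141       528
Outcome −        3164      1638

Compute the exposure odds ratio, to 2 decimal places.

Reading the table with exposure as columns: a = 141 (Net user, case), b = 3164 (Net user, non-case), c = 528 (Non-user, case), d = 1638.
OR = (a·d)/(b·c) = (141 × 1638) / (3164 × 528) = 230958 / 1670592 = 0.13825
Exposure is associated with lower odds of malaria infection (OR = 0.14 < 1).

0.14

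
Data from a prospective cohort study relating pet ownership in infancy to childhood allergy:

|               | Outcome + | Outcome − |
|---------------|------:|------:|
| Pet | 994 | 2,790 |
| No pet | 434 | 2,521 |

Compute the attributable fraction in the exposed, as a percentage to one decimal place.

44.1

Cells: a = 994, b = 2790, c = 434, d = 2521.
Risk in exposed = 994/3784 = 0.26268; risk in unexposed = 434/2955 = 0.14687.
RR = 0.26268/0.14687 = 1.78856
AR% = (RR − 1)/RR × 100 = (1.78856 − 1)/1.78856 × 100 = 44.0890%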